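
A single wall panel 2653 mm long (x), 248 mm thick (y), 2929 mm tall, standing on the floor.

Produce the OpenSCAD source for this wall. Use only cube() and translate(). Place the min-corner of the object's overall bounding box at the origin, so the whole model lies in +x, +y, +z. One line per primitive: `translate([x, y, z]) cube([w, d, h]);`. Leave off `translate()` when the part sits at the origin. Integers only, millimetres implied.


cube([2653, 248, 2929]);


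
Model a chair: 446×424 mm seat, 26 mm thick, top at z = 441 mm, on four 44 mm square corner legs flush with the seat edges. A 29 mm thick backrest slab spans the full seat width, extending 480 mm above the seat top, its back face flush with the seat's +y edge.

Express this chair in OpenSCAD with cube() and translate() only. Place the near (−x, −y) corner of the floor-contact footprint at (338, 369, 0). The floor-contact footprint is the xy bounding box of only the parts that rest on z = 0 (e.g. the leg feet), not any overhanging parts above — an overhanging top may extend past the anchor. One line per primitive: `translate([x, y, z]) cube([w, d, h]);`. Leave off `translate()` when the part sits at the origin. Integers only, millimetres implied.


translate([338, 369, 415]) cube([446, 424, 26]);
translate([338, 369, 0]) cube([44, 44, 415]);
translate([740, 369, 0]) cube([44, 44, 415]);
translate([338, 749, 0]) cube([44, 44, 415]);
translate([740, 749, 0]) cube([44, 44, 415]);
translate([338, 764, 441]) cube([446, 29, 480]);


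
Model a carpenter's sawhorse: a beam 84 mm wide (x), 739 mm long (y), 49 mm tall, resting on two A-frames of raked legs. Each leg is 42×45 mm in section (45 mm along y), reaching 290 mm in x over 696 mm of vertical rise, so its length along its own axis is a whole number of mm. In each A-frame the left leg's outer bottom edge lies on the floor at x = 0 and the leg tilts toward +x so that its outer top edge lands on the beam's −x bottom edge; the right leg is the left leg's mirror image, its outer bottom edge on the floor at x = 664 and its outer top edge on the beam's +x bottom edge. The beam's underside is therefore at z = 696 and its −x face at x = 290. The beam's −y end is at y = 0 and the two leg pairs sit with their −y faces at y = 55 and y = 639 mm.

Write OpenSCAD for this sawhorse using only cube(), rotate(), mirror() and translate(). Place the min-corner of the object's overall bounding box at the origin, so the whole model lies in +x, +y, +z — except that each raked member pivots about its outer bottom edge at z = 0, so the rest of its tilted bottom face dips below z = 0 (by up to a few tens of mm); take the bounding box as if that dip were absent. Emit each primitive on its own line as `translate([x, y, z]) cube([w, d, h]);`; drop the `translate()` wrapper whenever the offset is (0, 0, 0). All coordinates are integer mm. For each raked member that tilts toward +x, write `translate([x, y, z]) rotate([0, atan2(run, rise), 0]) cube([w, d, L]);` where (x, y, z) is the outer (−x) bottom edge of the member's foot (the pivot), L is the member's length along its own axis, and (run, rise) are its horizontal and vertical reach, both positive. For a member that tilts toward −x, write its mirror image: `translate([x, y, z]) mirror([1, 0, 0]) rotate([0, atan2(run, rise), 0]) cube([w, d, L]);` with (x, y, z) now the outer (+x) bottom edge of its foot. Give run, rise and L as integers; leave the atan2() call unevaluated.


translate([290, 0, 696]) cube([84, 739, 49]);
translate([0, 55, 0]) rotate([0, atan2(290, 696), 0]) cube([42, 45, 754]);
translate([664, 55, 0]) mirror([1, 0, 0]) rotate([0, atan2(290, 696), 0]) cube([42, 45, 754]);
translate([0, 639, 0]) rotate([0, atan2(290, 696), 0]) cube([42, 45, 754]);
translate([664, 639, 0]) mirror([1, 0, 0]) rotate([0, atan2(290, 696), 0]) cube([42, 45, 754]);


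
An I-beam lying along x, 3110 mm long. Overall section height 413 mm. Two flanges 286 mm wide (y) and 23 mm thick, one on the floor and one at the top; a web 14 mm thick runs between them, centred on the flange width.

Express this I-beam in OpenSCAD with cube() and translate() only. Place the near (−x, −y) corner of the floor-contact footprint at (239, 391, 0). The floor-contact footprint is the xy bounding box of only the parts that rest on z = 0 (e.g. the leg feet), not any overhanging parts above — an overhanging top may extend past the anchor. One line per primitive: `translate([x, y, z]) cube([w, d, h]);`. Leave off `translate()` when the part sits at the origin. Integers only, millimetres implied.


translate([239, 391, 0]) cube([3110, 286, 23]);
translate([239, 527, 23]) cube([3110, 14, 367]);
translate([239, 391, 390]) cube([3110, 286, 23]);


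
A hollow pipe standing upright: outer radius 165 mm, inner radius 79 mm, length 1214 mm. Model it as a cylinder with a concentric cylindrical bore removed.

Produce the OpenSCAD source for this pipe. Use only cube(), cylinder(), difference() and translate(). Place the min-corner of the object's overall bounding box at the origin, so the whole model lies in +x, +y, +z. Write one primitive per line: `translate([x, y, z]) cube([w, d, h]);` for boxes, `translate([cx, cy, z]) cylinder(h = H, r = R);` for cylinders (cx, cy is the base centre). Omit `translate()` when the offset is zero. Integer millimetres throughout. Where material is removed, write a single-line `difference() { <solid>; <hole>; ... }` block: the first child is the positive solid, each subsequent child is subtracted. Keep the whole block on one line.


difference() { translate([165, 165, 0]) cylinder(h = 1214, r = 165); translate([165, 165, 0]) cylinder(h = 1214, r = 79); }


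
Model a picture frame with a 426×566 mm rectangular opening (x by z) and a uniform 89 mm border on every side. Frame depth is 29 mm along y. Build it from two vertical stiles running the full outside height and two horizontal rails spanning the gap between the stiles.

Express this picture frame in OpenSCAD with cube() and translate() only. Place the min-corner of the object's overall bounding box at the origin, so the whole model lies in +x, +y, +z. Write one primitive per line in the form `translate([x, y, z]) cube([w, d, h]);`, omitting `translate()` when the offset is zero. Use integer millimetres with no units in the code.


cube([89, 29, 744]);
translate([515, 0, 0]) cube([89, 29, 744]);
translate([89, 0, 0]) cube([426, 29, 89]);
translate([89, 0, 655]) cube([426, 29, 89]);


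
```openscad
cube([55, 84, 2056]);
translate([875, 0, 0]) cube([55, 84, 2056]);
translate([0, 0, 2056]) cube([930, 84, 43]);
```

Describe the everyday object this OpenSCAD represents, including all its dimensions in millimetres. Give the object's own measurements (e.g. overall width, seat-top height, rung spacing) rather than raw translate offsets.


A door frame. The clear opening is 820 mm wide and 2056 mm high. Two 55 mm wide jambs, 84 mm deep, stand either side of the opening from the floor to the top of the opening. A 43 mm thick head sits across the top of both jambs, spanning the full outside width of the frame.


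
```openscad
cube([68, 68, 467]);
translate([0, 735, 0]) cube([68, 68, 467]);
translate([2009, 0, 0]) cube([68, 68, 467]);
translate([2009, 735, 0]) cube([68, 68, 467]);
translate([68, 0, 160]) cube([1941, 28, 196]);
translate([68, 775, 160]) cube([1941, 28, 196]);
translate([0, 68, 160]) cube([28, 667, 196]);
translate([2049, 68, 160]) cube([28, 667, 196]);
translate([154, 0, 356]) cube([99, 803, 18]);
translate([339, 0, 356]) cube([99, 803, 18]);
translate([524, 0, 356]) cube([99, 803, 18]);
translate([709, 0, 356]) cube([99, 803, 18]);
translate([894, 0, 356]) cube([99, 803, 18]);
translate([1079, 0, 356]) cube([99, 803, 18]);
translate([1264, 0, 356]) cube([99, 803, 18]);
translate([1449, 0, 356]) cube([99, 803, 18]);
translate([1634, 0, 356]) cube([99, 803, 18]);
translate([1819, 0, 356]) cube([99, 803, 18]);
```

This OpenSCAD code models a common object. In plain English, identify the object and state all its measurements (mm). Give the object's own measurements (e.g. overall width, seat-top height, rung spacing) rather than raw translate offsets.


A bed frame 2077 mm long (x) by 803 mm wide (y). Four 68×68 mm corner posts, 467 mm tall, at the corners of the footprint. Four rails of 28 mm thickness and 196 mm height run between adjacent posts with their undersides at z = 160 mm, their outer faces flush with the outside of the frame (the two x-running rails run between the posts' inner faces; the two y-running rails run between the posts' inner faces). 10 slats, each 99 mm wide (x) and 18 mm thick, lie across the top of the two x-running rails, running the full 803 mm width of the frame in y; along x they sit between the end posts with a 86 mm gap after the −x posts and between neighbouring slats, leaving 91 mm before the +x posts.


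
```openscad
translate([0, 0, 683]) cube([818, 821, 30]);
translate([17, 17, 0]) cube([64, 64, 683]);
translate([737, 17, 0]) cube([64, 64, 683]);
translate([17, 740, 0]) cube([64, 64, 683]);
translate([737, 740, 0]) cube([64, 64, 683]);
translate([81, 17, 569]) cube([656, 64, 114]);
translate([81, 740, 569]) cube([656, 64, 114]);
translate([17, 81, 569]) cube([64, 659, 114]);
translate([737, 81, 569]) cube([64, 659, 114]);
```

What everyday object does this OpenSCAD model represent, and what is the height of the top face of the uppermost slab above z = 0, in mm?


A table. The table height is 713 mm.

A 818×821×30 slab sits at z = 683 on four 64 mm square posts — a table. The top surface is at 683 + 30 = 713 mm.


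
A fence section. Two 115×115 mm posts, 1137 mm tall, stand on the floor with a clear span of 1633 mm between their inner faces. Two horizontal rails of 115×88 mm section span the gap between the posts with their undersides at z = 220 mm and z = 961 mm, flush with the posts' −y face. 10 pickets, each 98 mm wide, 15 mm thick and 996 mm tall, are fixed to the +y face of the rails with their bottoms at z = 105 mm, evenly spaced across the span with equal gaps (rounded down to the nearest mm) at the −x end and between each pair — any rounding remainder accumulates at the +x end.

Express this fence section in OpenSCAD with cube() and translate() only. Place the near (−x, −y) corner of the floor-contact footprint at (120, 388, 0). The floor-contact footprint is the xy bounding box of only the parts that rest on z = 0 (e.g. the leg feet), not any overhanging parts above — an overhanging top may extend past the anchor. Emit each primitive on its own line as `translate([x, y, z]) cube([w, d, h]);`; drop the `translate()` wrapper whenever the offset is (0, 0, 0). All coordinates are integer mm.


translate([120, 388, 0]) cube([115, 115, 1137]);
translate([1868, 388, 0]) cube([115, 115, 1137]);
translate([235, 388, 220]) cube([1633, 115, 88]);
translate([235, 388, 961]) cube([1633, 115, 88]);
translate([294, 503, 105]) cube([98, 15, 996]);
translate([451, 503, 105]) cube([98, 15, 996]);
translate([608, 503, 105]) cube([98, 15, 996]);
translate([765, 503, 105]) cube([98, 15, 996]);
translate([922, 503, 105]) cube([98, 15, 996]);
translate([1079, 503, 105]) cube([98, 15, 996]);
translate([1236, 503, 105]) cube([98, 15, 996]);
translate([1393, 503, 105]) cube([98, 15, 996]);
translate([1550, 503, 105]) cube([98, 15, 996]);
translate([1707, 503, 105]) cube([98, 15, 996]);


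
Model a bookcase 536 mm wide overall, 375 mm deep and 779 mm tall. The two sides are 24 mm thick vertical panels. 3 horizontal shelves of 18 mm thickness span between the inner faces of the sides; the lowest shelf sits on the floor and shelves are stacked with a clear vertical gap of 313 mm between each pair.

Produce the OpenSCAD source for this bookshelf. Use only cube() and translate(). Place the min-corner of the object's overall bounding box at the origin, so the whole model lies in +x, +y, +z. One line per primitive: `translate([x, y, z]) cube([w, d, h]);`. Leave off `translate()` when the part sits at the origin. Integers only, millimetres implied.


cube([24, 375, 779]);
translate([512, 0, 0]) cube([24, 375, 779]);
translate([24, 0, 0]) cube([488, 375, 18]);
translate([24, 0, 331]) cube([488, 375, 18]);
translate([24, 0, 662]) cube([488, 375, 18]);


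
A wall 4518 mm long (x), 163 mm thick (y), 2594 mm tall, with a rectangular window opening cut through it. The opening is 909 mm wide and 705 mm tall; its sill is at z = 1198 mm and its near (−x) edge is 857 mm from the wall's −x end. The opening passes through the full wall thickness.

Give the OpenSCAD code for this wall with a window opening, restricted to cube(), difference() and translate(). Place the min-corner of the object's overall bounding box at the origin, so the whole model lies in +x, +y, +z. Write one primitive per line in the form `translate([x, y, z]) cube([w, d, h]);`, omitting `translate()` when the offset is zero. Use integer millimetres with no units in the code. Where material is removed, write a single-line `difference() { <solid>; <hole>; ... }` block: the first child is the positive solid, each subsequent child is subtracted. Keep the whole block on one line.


difference() { cube([4518, 163, 2594]); translate([857, 0, 1198]) cube([909, 163, 705]); }


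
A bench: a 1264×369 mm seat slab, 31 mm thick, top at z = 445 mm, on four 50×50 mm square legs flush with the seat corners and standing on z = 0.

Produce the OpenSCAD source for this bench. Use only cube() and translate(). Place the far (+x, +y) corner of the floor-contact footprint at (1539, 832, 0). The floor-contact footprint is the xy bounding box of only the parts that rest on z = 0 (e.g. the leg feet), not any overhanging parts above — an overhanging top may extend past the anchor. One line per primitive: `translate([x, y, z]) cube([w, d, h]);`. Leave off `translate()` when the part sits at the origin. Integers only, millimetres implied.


translate([275, 463, 414]) cube([1264, 369, 31]);
translate([275, 463, 0]) cube([50, 50, 414]);
translate([275, 782, 0]) cube([50, 50, 414]);
translate([1489, 463, 0]) cube([50, 50, 414]);
translate([1489, 782, 0]) cube([50, 50, 414]);


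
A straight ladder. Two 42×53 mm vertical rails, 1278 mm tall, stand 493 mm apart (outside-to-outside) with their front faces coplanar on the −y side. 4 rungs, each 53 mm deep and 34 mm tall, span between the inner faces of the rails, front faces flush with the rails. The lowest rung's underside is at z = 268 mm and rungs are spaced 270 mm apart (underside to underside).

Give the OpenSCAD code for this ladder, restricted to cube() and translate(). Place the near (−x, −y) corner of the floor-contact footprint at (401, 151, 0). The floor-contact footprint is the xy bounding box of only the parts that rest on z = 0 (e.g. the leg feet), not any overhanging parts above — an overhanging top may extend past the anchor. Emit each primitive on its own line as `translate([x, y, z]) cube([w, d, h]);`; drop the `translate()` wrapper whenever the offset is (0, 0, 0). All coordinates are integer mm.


translate([401, 151, 0]) cube([42, 53, 1278]);
translate([852, 151, 0]) cube([42, 53, 1278]);
translate([443, 151, 268]) cube([409, 53, 34]);
translate([443, 151, 538]) cube([409, 53, 34]);
translate([443, 151, 808]) cube([409, 53, 34]);
translate([443, 151, 1078]) cube([409, 53, 34]);


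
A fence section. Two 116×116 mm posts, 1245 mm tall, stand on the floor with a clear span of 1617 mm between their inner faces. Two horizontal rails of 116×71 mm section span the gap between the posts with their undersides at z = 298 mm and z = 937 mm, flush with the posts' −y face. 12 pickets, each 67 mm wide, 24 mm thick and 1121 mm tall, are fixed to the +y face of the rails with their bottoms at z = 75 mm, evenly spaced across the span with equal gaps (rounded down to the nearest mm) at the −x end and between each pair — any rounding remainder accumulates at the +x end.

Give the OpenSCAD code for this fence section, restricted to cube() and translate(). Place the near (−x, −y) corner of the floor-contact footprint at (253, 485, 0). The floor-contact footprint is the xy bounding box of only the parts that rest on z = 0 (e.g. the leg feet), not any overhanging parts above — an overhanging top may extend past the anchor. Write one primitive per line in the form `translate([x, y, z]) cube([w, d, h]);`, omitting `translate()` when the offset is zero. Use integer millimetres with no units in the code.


translate([253, 485, 0]) cube([116, 116, 1245]);
translate([1986, 485, 0]) cube([116, 116, 1245]);
translate([369, 485, 298]) cube([1617, 116, 71]);
translate([369, 485, 937]) cube([1617, 116, 71]);
translate([431, 601, 75]) cube([67, 24, 1121]);
translate([560, 601, 75]) cube([67, 24, 1121]);
translate([689, 601, 75]) cube([67, 24, 1121]);
translate([818, 601, 75]) cube([67, 24, 1121]);
translate([947, 601, 75]) cube([67, 24, 1121]);
translate([1076, 601, 75]) cube([67, 24, 1121]);
translate([1205, 601, 75]) cube([67, 24, 1121]);
translate([1334, 601, 75]) cube([67, 24, 1121]);
translate([1463, 601, 75]) cube([67, 24, 1121]);
translate([1592, 601, 75]) cube([67, 24, 1121]);
translate([1721, 601, 75]) cube([67, 24, 1121]);
translate([1850, 601, 75]) cube([67, 24, 1121]);


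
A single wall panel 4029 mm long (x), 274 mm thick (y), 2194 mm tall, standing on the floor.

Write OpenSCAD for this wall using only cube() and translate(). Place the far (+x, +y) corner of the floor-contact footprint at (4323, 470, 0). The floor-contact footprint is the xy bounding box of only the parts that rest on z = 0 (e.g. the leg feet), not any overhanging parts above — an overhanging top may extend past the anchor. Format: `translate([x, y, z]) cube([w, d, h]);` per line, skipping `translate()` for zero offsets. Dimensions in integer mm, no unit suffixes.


translate([294, 196, 0]) cube([4029, 274, 2194]);


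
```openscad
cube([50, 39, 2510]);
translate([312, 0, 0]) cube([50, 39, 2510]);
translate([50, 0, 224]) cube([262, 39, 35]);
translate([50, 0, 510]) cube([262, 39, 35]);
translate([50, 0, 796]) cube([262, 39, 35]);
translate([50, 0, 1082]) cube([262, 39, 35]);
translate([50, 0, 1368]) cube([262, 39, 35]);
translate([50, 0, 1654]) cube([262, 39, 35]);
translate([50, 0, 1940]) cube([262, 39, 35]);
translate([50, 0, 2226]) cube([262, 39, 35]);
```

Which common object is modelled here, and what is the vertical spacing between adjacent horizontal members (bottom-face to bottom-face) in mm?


A ladder. The rung spacing is 286 mm.

Two tall 50×39 posts with 8 short bars between them — a ladder. Adjacent rungs sit at z = 224 and z = 510, so the spacing is 510 − 224 = 286 mm.


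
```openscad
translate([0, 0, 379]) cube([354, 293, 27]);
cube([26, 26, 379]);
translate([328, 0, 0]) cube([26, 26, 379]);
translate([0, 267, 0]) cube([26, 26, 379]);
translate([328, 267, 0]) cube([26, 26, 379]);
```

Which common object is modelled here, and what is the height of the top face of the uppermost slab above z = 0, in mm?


A stool. The seat height is 406 mm.

A 354×293×27 slab at z = 379 on four corner posts — a stool. The seat top is 379 + 27 = 406 mm.


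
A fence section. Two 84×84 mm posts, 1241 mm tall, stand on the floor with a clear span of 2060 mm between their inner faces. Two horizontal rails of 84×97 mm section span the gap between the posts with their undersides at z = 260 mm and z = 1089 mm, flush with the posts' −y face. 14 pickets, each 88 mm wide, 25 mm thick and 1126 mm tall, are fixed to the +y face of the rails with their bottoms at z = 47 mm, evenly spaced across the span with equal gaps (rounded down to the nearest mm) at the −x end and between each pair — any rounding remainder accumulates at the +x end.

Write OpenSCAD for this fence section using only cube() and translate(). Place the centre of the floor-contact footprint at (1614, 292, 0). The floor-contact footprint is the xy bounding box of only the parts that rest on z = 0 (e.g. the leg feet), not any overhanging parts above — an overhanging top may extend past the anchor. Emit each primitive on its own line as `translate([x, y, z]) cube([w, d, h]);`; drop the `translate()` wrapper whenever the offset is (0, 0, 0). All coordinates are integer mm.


translate([500, 250, 0]) cube([84, 84, 1241]);
translate([2644, 250, 0]) cube([84, 84, 1241]);
translate([584, 250, 260]) cube([2060, 84, 97]);
translate([584, 250, 1089]) cube([2060, 84, 97]);
translate([639, 334, 47]) cube([88, 25, 1126]);
translate([782, 334, 47]) cube([88, 25, 1126]);
translate([925, 334, 47]) cube([88, 25, 1126]);
translate([1068, 334, 47]) cube([88, 25, 1126]);
translate([1211, 334, 47]) cube([88, 25, 1126]);
translate([1354, 334, 47]) cube([88, 25, 1126]);
translate([1497, 334, 47]) cube([88, 25, 1126]);
translate([1640, 334, 47]) cube([88, 25, 1126]);
translate([1783, 334, 47]) cube([88, 25, 1126]);
translate([1926, 334, 47]) cube([88, 25, 1126]);
translate([2069, 334, 47]) cube([88, 25, 1126]);
translate([2212, 334, 47]) cube([88, 25, 1126]);
translate([2355, 334, 47]) cube([88, 25, 1126]);
translate([2498, 334, 47]) cube([88, 25, 1126]);


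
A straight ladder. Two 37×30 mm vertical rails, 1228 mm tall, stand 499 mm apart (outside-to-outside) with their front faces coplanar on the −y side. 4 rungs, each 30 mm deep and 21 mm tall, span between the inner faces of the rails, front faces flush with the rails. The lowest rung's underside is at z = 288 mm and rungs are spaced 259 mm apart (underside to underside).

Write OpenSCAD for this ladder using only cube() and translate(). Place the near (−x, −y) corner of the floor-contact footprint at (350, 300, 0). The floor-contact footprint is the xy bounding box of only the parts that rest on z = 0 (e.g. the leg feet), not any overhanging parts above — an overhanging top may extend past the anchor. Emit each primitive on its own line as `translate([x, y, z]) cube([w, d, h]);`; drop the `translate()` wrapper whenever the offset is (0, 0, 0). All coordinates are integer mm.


translate([350, 300, 0]) cube([37, 30, 1228]);
translate([812, 300, 0]) cube([37, 30, 1228]);
translate([387, 300, 288]) cube([425, 30, 21]);
translate([387, 300, 547]) cube([425, 30, 21]);
translate([387, 300, 806]) cube([425, 30, 21]);
translate([387, 300, 1065]) cube([425, 30, 21]);


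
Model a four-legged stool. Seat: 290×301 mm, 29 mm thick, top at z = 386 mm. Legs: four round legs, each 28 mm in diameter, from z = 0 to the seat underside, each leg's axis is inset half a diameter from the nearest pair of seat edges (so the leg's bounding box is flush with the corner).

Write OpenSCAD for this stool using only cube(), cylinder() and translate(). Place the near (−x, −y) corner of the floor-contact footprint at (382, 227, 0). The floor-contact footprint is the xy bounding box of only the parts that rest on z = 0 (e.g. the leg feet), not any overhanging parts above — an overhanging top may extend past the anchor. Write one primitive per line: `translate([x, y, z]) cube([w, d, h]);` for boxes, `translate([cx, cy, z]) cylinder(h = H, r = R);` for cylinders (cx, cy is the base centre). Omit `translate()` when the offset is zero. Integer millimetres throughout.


translate([382, 227, 357]) cube([290, 301, 29]);
translate([396, 241, 0]) cylinder(h = 357, r = 14);
translate([658, 241, 0]) cylinder(h = 357, r = 14);
translate([396, 514, 0]) cylinder(h = 357, r = 14);
translate([658, 514, 0]) cylinder(h = 357, r = 14);


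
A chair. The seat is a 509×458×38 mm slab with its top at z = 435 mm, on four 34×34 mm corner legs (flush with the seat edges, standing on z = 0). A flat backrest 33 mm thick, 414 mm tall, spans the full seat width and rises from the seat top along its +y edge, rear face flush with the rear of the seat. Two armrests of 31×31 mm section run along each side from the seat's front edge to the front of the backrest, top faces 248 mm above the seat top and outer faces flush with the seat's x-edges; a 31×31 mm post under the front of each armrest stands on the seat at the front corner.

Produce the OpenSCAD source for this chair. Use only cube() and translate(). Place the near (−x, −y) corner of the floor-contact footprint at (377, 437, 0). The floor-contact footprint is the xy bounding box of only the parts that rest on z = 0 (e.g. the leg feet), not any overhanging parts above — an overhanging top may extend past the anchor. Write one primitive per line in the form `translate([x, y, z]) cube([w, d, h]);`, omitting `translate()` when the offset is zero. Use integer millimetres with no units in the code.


translate([377, 437, 397]) cube([509, 458, 38]);
translate([377, 437, 0]) cube([34, 34, 397]);
translate([852, 437, 0]) cube([34, 34, 397]);
translate([377, 861, 0]) cube([34, 34, 397]);
translate([852, 861, 0]) cube([34, 34, 397]);
translate([377, 862, 435]) cube([509, 33, 414]);
translate([377, 437, 652]) cube([31, 425, 31]);
translate([855, 437, 652]) cube([31, 425, 31]);
translate([377, 437, 435]) cube([31, 31, 217]);
translate([855, 437, 435]) cube([31, 31, 217]);


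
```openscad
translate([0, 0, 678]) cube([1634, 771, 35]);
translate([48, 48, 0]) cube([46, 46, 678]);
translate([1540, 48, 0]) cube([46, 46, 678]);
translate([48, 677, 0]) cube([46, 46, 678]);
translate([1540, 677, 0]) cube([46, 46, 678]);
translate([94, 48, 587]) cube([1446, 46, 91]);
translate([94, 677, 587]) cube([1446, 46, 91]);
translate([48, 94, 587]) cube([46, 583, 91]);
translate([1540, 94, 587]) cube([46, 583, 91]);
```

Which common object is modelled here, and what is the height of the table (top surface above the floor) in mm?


A table. The table height is 713 mm.

A 1634×771×35 slab sits at z = 678 on four 46 mm square posts — a table. The top surface is at 678 + 35 = 713 mm.


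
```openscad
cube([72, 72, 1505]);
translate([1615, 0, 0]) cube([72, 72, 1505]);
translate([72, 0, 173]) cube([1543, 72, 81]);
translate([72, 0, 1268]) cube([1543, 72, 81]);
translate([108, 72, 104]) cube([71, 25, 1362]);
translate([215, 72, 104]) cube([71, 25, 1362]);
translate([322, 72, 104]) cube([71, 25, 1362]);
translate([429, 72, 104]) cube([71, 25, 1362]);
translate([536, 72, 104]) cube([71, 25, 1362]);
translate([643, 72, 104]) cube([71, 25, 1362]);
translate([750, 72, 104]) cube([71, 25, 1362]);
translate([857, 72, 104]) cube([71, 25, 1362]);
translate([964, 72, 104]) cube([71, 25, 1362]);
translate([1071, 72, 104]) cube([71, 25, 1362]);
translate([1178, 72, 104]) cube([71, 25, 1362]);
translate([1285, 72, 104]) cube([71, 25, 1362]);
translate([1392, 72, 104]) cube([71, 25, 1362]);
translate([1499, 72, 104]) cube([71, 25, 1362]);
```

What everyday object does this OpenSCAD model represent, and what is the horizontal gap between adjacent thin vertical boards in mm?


A fence section. The picket gap is 36 mm.

Two posts, two rails, 14 pickets — a fence section. Span 1543 mm holds 14 pickets of 71 mm with 15 equal gaps: ⌊(1543 − 14·71) / 15⌋ = 36 mm.


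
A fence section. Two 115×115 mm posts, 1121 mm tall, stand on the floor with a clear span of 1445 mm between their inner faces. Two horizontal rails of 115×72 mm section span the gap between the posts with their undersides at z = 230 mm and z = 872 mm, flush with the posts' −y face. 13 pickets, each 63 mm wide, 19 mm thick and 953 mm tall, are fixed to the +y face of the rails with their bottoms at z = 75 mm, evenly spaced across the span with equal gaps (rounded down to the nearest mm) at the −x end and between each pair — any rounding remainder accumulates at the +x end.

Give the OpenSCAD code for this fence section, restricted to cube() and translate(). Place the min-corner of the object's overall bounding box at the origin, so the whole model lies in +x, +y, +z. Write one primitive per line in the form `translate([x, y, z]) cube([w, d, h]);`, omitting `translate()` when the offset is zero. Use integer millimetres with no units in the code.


cube([115, 115, 1121]);
translate([1560, 0, 0]) cube([115, 115, 1121]);
translate([115, 0, 230]) cube([1445, 115, 72]);
translate([115, 0, 872]) cube([1445, 115, 72]);
translate([159, 115, 75]) cube([63, 19, 953]);
translate([266, 115, 75]) cube([63, 19, 953]);
translate([373, 115, 75]) cube([63, 19, 953]);
translate([480, 115, 75]) cube([63, 19, 953]);
translate([587, 115, 75]) cube([63, 19, 953]);
translate([694, 115, 75]) cube([63, 19, 953]);
translate([801, 115, 75]) cube([63, 19, 953]);
translate([908, 115, 75]) cube([63, 19, 953]);
translate([1015, 115, 75]) cube([63, 19, 953]);
translate([1122, 115, 75]) cube([63, 19, 953]);
translate([1229, 115, 75]) cube([63, 19, 953]);
translate([1336, 115, 75]) cube([63, 19, 953]);
translate([1443, 115, 75]) cube([63, 19, 953]);


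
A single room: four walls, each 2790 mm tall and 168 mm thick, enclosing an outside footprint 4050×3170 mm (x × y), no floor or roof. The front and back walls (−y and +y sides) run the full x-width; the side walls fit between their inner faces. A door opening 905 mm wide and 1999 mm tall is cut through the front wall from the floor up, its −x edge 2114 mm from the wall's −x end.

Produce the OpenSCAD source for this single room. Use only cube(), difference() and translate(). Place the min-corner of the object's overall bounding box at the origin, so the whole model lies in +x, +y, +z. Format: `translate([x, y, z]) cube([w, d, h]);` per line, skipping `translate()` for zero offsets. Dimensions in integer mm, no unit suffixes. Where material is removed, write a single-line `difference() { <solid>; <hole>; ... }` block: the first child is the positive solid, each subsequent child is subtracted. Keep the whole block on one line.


difference() { cube([4050, 168, 2790]); translate([2114, 0, 0]) cube([905, 168, 1999]); }
translate([0, 3002, 0]) cube([4050, 168, 2790]);
translate([0, 168, 0]) cube([168, 2834, 2790]);
translate([3882, 168, 0]) cube([168, 2834, 2790]);


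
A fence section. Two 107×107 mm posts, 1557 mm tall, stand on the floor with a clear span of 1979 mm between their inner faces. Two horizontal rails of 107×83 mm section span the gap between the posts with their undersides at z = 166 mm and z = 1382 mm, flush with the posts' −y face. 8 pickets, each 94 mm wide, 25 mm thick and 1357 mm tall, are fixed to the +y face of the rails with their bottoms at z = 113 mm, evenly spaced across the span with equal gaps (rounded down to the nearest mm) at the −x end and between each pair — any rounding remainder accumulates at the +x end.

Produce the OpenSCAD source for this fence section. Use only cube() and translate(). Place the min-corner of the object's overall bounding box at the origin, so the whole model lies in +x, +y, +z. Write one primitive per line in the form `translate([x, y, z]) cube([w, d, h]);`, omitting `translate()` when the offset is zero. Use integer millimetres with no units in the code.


cube([107, 107, 1557]);
translate([2086, 0, 0]) cube([107, 107, 1557]);
translate([107, 0, 166]) cube([1979, 107, 83]);
translate([107, 0, 1382]) cube([1979, 107, 83]);
translate([243, 107, 113]) cube([94, 25, 1357]);
translate([473, 107, 113]) cube([94, 25, 1357]);
translate([703, 107, 113]) cube([94, 25, 1357]);
translate([933, 107, 113]) cube([94, 25, 1357]);
translate([1163, 107, 113]) cube([94, 25, 1357]);
translate([1393, 107, 113]) cube([94, 25, 1357]);
translate([1623, 107, 113]) cube([94, 25, 1357]);
translate([1853, 107, 113]) cube([94, 25, 1357]);


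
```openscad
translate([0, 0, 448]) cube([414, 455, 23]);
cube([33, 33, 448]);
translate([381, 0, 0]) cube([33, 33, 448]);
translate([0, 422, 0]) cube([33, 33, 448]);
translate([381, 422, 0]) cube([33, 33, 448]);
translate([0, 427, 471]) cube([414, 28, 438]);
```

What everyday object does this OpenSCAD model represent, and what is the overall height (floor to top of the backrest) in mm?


A chair. The overall height is 909 mm.

A slab on four corner posts with a tall panel at the back — a chair. The seat slab sits at z = 448 with thickness 23, and the 438 mm backrest starts at the seat top, so the overall height is 448 + 23 + 438 = 909 mm.


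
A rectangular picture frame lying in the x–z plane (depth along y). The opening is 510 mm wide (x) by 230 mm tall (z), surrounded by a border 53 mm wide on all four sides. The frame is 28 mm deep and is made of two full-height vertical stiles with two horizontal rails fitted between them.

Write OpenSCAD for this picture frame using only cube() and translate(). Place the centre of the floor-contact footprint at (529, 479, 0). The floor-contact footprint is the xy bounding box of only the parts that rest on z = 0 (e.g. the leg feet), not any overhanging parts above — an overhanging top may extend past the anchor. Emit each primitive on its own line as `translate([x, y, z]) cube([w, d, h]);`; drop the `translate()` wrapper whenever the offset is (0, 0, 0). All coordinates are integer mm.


translate([221, 465, 0]) cube([53, 28, 336]);
translate([784, 465, 0]) cube([53, 28, 336]);
translate([274, 465, 0]) cube([510, 28, 53]);
translate([274, 465, 283]) cube([510, 28, 53]);


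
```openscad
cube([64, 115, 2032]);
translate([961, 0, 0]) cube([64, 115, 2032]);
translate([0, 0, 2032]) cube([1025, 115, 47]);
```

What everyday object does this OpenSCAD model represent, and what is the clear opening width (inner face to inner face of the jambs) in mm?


A door frame. The clear opening width is 897 mm.

Two 2032 mm tall posts with a header on top — a door frame. The left jamb is 64 mm wide at x = 0; the right jamb starts at x = 961. The clear opening is 961 − 64 = 897 mm.


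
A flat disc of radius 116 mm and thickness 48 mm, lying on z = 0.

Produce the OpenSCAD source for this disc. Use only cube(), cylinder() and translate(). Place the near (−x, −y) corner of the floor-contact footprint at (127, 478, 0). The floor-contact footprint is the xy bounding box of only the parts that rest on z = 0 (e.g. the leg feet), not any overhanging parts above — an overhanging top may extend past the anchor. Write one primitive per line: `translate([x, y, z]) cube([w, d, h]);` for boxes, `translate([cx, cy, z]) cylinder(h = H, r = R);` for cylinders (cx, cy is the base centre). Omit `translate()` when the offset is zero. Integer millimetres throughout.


translate([243, 594, 0]) cylinder(h = 48, r = 116);


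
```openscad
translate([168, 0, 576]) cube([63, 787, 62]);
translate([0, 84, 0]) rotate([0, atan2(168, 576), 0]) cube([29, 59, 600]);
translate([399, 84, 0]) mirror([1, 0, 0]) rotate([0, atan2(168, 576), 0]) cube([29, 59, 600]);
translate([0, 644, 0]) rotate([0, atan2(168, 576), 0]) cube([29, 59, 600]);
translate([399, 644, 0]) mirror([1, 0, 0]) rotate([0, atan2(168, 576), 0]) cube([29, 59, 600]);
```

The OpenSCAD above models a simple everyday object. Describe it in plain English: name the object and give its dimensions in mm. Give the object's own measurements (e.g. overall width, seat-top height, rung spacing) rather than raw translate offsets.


A sawhorse. A 63×787×62 mm beam (x, y, z) sits on two A-frame leg pairs. Each pair is two raked legs of 29×59 mm section (59 mm along y) splaying symmetrically in x. Each leg rises 576 mm vertically over 168 mm of horizontal reach and is 600 mm long along its own axis. Every leg's outer bottom edge rests on the floor and its outer top edge meets a bottom edge of the beam — the left legs (tilting toward +x) meet the beam's −x bottom edge, the right legs (their mirror images, tilting toward −x) meet its +x bottom edge — so the leg tops tuck under the beam, the beam's underside is 576 mm above the floor, and the feet are 399 mm apart outside-to-outside with the beam centred between them. The two leg pairs are set in 84 mm from either end of the beam.


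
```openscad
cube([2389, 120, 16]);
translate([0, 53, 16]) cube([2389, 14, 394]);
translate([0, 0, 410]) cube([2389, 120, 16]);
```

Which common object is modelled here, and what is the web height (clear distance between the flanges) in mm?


An I-beam. The web height is 394 mm.

Two wide flanges with a thin centred web — an I-beam. Overall 426 mm minus two 16 mm flanges gives a web of 426 − 2·16 = 394 mm.


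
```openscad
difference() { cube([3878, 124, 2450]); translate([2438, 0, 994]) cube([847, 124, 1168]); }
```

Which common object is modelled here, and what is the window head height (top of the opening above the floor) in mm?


A wall with a window opening. The window head height is 2162 mm.

A wall with a rectangular opening subtracted — a window. Sill at z = 994, opening 1168 mm tall, so the head is at 994 + 1168 = 2162 mm.


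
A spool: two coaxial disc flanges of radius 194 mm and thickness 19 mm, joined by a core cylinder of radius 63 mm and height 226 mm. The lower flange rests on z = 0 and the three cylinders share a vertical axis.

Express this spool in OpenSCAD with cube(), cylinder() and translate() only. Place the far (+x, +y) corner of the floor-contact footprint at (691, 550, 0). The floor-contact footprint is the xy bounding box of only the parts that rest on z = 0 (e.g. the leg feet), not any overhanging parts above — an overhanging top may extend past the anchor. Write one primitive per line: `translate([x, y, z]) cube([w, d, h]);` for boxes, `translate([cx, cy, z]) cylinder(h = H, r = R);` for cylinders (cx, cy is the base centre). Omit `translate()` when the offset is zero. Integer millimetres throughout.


translate([497, 356, 0]) cylinder(h = 19, r = 194);
translate([497, 356, 19]) cylinder(h = 226, r = 63);
translate([497, 356, 245]) cylinder(h = 19, r = 194);


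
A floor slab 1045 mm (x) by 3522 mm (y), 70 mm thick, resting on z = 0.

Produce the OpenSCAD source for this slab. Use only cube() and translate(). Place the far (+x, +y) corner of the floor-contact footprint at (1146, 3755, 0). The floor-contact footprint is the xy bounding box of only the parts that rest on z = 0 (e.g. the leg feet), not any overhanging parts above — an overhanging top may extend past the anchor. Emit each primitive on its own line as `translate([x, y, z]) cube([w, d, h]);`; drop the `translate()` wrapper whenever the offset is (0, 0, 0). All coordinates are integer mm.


translate([101, 233, 0]) cube([1045, 3522, 70]);


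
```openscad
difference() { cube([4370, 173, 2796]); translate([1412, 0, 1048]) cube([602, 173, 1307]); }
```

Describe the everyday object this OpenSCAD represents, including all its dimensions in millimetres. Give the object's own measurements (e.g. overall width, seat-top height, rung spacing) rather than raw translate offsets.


A wall 4370 mm long (x), 173 mm thick (y), 2796 mm tall, with a rectangular window opening cut through it. The opening is 602 mm wide and 1307 mm tall; its sill is at z = 1048 mm and its near (−x) edge is 1412 mm from the wall's −x end. The opening passes through the full wall thickness.


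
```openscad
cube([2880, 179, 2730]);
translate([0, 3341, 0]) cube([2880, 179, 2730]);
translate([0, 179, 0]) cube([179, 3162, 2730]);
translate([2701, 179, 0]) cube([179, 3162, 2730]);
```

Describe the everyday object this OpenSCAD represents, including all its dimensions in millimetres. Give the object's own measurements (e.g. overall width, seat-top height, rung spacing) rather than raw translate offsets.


The wall frame of a small rectangular building: four walls, each 2730 mm tall and 179 mm thick, enclosing a footprint 2880 mm (x) by 3520 mm (y) outside-to-outside, with no floor or roof. The front and back walls (the −y and +y sides) span the full width; the two side walls fit between them.


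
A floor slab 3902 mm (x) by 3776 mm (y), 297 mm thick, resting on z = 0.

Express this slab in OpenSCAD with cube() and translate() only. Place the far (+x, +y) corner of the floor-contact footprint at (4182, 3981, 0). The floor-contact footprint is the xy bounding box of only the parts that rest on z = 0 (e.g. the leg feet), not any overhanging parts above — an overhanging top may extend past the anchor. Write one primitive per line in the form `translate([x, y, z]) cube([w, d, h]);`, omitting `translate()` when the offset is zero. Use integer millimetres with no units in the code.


translate([280, 205, 0]) cube([3902, 3776, 297]);


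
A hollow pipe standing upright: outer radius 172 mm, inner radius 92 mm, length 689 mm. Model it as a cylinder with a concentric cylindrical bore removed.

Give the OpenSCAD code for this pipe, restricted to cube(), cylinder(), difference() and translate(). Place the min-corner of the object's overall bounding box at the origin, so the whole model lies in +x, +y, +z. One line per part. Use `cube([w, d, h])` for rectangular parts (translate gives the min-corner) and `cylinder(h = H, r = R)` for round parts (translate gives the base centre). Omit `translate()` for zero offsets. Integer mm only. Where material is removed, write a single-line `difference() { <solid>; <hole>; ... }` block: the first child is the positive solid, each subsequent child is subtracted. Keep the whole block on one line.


difference() { translate([172, 172, 0]) cylinder(h = 689, r = 172); translate([172, 172, 0]) cylinder(h = 689, r = 92); }
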